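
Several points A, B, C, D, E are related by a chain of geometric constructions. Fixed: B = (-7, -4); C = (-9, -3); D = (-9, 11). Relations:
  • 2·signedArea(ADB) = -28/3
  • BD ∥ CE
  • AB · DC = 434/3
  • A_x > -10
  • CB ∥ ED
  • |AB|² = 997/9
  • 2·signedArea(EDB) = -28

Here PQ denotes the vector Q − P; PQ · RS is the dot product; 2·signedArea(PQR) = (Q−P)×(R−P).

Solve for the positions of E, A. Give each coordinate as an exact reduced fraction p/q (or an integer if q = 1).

1. E_x = -11  [CB ∥ ED ∩ BD ∥ CE]
2. E_y = 12  [CB ∥ ED ∩ BD ∥ CE]
   → E = (-11, 12)
3. A_x = -9  [AB · DC = 434/3 ∩ 2·signedArea(ADB) = -28/3]
4. A_y = 19/3  [AB · DC = 434/3 ∩ 2·signedArea(ADB) = -28/3]
   → A = (-9, 19/3)

A = (-9, 19/3)
E = (-11, 12)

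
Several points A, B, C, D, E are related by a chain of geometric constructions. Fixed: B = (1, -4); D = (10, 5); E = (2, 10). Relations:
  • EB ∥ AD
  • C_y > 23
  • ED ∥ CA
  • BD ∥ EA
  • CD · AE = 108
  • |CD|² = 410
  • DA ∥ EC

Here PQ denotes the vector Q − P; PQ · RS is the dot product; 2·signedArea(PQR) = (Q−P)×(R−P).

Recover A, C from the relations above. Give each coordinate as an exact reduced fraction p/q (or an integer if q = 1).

1. A_x = 11  [EB ∥ AD ∩ BD ∥ EA]
2. A_y = 19  [EB ∥ AD ∩ BD ∥ EA]
   → A = (11, 19)
3. C_x = 3  [ED ∥ CA ∩ DA ∥ EC]
4. C_y = 24  [ED ∥ CA ∩ DA ∥ EC]
   → C = (3, 24)

A = (11, 19)
C = (3, 24)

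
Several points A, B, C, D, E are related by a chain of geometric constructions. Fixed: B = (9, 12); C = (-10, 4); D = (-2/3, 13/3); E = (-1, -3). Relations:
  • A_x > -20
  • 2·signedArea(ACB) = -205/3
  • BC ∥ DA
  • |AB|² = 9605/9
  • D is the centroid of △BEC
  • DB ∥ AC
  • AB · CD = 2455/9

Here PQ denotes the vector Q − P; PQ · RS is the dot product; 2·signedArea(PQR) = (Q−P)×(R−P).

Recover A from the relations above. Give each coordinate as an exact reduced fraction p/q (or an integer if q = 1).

A = (-59/3, -11/3)

1. A_x = -59/3  [DB ∥ AC ∩ BC ∥ DA]
2. A_y = -11/3  [DB ∥ AC ∩ BC ∥ DA]
   → A = (-59/3, -11/3)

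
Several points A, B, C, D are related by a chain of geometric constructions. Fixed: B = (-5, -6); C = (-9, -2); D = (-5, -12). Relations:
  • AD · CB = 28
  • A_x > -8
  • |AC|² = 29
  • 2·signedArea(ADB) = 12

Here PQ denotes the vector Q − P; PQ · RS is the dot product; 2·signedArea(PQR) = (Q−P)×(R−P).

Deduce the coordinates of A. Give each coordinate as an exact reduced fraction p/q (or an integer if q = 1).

A = (-7, -7)

1. A_x = -7  [AD · CB = 28 ∩ 2·signedArea(ADB) = 12]
2. A_y = -7  [AD · CB = 28 ∩ 2·signedArea(ADB) = 12]
   → A = (-7, -7)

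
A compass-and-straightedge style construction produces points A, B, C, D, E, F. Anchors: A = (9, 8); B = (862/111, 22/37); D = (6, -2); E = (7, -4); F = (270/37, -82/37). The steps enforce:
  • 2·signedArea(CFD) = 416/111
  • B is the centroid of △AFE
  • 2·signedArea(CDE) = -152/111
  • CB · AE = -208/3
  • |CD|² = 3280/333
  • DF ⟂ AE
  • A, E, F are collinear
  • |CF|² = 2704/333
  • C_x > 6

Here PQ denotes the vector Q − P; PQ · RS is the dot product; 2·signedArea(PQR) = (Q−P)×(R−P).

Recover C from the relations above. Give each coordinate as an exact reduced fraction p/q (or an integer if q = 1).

1. C_x = 758/111  [CB · AE = -208/3 ∩ 2·signedArea(CDE) = -152/111]
2. C_y = -186/37  [CB · AE = -208/3 ∩ 2·signedArea(CDE) = -152/111]
   → C = (758/111, -186/37)

C = (758/111, -186/37)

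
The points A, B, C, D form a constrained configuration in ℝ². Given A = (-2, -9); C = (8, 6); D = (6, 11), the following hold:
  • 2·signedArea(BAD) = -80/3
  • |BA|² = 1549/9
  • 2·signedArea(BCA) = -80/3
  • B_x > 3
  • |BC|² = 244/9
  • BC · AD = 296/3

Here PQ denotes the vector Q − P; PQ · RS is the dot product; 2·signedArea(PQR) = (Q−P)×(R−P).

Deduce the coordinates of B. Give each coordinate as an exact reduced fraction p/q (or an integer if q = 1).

B = (4, 8/3)

1. B_x = 4  [2·signedArea(BAD) = -80/3 ∩ BC · AD = 296/3]
2. B_y = 8/3  [2·signedArea(BAD) = -80/3 ∩ BC · AD = 296/3]
   → B = (4, 8/3)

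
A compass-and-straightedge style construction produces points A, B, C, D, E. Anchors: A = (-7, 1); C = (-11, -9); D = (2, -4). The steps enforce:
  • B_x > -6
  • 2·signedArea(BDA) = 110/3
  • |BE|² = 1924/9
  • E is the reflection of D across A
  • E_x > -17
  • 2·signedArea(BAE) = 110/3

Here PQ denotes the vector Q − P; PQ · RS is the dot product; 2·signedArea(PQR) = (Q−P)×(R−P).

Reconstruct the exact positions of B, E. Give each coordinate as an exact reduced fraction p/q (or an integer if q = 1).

1. E_x = -16  [E is the reflection of D across A]
2. E_y = 6  [E is the reflection of D across A]
   → E = (-16, 6)
3. B_x = -16/3  [line -5·x + -9·y + -188/3 = 0 ∩ |BE|² = 1924/9]
4. B_y = -4  [line -5·x + -9·y + -188/3 = 0 ∩ |BE|² = 1924/9]
   → B = (-16/3, -4)

B = (-16/3, -4)
E = (-16, 6)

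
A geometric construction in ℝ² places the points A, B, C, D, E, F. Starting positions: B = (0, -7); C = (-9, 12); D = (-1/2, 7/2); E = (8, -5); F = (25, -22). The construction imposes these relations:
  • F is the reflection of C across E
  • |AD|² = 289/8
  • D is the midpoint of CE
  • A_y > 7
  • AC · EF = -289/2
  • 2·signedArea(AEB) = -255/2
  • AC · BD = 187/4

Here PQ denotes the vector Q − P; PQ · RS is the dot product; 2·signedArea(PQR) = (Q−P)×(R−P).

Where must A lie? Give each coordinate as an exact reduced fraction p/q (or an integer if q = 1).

1. A_x = -19/4  [AC · BD = 187/4 ∩ 2·signedArea(AEB) = -255/2]
2. A_y = 31/4  [AC · BD = 187/4 ∩ 2·signedArea(AEB) = -255/2]
   → A = (-19/4, 31/4)

A = (-19/4, 31/4)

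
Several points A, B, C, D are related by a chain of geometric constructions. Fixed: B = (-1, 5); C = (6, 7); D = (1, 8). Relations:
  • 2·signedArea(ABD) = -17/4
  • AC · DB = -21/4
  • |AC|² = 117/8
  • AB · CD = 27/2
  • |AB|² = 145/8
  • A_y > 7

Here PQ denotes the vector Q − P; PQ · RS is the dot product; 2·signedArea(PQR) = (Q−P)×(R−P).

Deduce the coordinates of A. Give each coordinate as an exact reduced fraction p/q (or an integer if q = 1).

A = (9/4, 31/4)

1. A_x = 9/4  [AB · CD = 27/2 ∩ 2·signedArea(ABD) = -17/4]
2. A_y = 31/4  [AB · CD = 27/2 ∩ 2·signedArea(ABD) = -17/4]
   → A = (9/4, 31/4)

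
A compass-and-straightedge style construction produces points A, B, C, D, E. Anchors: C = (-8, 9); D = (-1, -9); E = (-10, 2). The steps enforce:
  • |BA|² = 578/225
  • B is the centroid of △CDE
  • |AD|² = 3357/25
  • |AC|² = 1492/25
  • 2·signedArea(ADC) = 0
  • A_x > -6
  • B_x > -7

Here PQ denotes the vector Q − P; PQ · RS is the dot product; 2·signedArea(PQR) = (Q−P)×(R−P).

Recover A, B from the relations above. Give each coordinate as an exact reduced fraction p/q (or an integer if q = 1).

1. A_x = -26/5  [line -18·x + -7·y + -81 = 0 ∩ |AC|² = 1492/25]
2. A_y = 9/5  [line -18·x + -7·y + -81 = 0 ∩ |AC|² = 1492/25]
   → A = (-26/5, 9/5)
3. B_x = -19/3  [B is the centroid of △CDE]
4. B_y = 2/3  [B is the centroid of △CDE]
   → B = (-19/3, 2/3)

A = (-26/5, 9/5)
B = (-19/3, 2/3)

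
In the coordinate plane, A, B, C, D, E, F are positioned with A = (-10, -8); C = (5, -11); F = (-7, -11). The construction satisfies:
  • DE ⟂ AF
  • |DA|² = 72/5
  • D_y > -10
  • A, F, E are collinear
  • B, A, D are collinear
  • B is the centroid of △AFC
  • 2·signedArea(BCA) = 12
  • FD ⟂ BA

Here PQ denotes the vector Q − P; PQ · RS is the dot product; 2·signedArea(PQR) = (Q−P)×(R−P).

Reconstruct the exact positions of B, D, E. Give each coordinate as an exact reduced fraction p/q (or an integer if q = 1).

B = (-4, -10)
D = (-32/5, -46/5)
E = (-38/5, -52/5)

1. B_x = -4  [B is the centroid of △AFC]
2. B_y = -10  [B is the centroid of △AFC]
   → B = (-4, -10)
3. D_x = -32/5  [B, A, D are collinear ∩ FD ⟂ BA]
4. D_y = -46/5  [B, A, D are collinear ∩ FD ⟂ BA]
   → D = (-32/5, -46/5)
5. E_x = -38/5  [A, F, E are collinear ∩ DE ⟂ AF]
6. E_y = -52/5  [A, F, E are collinear ∩ DE ⟂ AF]
   → E = (-38/5, -52/5)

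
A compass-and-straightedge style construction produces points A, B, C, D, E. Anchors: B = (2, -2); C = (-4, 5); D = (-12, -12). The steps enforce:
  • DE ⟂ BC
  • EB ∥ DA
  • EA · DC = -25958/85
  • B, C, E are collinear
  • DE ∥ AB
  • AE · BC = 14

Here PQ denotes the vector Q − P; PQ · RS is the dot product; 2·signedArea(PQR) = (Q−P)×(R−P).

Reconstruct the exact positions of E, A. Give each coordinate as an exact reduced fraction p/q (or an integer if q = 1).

1. E_x = 86/85  [B, C, E are collinear ∩ DE ⟂ BC]
2. E_y = -72/85  [B, C, E are collinear ∩ DE ⟂ BC]
   → E = (86/85, -72/85)
3. A_x = -936/85  [DE ∥ AB ∩ EB ∥ DA]
4. A_y = -1118/85  [DE ∥ AB ∩ EB ∥ DA]
   → A = (-936/85, -1118/85)

A = (-936/85, -1118/85)
E = (86/85, -72/85)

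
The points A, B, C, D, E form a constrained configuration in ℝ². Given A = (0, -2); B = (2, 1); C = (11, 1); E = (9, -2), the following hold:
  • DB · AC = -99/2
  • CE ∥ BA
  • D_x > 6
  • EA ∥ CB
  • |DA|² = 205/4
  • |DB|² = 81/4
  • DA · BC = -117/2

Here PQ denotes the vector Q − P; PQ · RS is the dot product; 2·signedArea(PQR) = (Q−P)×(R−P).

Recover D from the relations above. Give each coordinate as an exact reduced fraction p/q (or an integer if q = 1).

D = (13/2, 1)

1. D_x = 13/2  [DB · AC = -99/2 ∩ DA · BC = -117/2]
2. D_y = 1  [DB · AC = -99/2 ∩ DA · BC = -117/2]
   → D = (13/2, 1)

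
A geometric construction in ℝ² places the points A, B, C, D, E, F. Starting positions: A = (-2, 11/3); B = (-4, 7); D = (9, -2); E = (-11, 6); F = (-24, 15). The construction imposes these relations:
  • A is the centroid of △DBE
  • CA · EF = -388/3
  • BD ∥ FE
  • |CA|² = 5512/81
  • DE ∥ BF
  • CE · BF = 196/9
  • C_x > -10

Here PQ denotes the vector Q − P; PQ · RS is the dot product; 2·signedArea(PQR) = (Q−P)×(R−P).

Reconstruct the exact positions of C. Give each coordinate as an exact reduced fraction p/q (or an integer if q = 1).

1. C_x = -28/3  [CA · EF = -388/3 ∩ CE · BF = 196/9]
2. C_y = 67/9  [CA · EF = -388/3 ∩ CE · BF = 196/9]
   → C = (-28/3, 67/9)

C = (-28/3, 67/9)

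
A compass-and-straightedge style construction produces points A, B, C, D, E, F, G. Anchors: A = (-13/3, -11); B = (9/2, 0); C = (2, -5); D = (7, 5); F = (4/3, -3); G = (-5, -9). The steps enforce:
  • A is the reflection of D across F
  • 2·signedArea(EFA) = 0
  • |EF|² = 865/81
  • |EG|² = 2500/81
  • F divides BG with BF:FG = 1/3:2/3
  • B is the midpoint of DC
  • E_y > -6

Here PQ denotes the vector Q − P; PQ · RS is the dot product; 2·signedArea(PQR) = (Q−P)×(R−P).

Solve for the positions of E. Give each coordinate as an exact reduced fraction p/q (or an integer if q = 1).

E = (-5/9, -17/3)

1. E_x = -5/9  [line 8·x + -17/3·y + -83/3 = 0 ∩ |EG|² = 2500/81]
2. E_y = -17/3  [line 8·x + -17/3·y + -83/3 = 0 ∩ |EG|² = 2500/81]
   → E = (-5/9, -17/3)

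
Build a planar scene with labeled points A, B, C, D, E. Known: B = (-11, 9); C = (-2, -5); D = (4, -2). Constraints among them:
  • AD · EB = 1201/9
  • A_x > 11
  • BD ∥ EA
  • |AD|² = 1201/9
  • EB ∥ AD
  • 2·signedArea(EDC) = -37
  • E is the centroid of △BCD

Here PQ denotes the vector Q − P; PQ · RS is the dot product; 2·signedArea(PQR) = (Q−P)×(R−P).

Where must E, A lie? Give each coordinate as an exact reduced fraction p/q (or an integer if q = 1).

1. E_x = -3  [E is the centroid of △BCD]
2. E_y = 2/3  [E is the centroid of △BCD]
   → E = (-3, 2/3)
3. A_x = 12  [EB ∥ AD ∩ BD ∥ EA]
4. A_y = -31/3  [EB ∥ AD ∩ BD ∥ EA]
   → A = (12, -31/3)

A = (12, -31/3)
E = (-3, 2/3)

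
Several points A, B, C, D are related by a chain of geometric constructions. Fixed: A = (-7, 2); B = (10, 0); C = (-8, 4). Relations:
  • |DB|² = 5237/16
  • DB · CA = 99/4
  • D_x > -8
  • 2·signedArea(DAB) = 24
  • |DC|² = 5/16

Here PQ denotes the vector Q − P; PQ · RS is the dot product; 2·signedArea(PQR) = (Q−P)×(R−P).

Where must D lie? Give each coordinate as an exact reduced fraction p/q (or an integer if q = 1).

1. D_x = -31/4  [2·signedArea(DAB) = 24 ∩ DB · CA = 99/4]
2. D_y = 7/2  [2·signedArea(DAB) = 24 ∩ DB · CA = 99/4]
   → D = (-31/4, 7/2)

D = (-31/4, 7/2)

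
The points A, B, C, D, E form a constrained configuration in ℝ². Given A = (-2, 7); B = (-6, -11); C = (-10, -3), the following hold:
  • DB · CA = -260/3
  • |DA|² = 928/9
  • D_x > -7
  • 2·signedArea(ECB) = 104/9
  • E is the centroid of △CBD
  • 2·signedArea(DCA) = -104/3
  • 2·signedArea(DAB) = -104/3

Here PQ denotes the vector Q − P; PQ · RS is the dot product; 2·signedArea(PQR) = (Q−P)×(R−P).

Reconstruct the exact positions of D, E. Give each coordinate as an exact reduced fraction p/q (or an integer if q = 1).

D = (-6, -7/3)
E = (-22/3, -49/9)

1. D_x = -6  [2·signedArea(DAB) = -104/3 ∩ DB · CA = -260/3]
2. D_y = -7/3  [2·signedArea(DAB) = -104/3 ∩ DB · CA = -260/3]
   → D = (-6, -7/3)
3. E_x = -22/3  [E is the centroid of △CBD]
4. E_y = -49/9  [E is the centroid of △CBD]
   → E = (-22/3, -49/9)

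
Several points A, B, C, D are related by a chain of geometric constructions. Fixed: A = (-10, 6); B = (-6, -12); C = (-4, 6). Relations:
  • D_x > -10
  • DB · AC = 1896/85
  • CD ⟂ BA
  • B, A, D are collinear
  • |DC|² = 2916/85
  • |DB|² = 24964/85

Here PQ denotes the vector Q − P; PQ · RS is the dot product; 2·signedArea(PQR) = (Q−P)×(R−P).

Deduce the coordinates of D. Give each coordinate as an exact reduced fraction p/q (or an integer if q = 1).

D = (-826/85, 402/85)

1. D_x = -826/85  [B, A, D are collinear ∩ CD ⟂ BA]
2. D_y = 402/85  [B, A, D are collinear ∩ CD ⟂ BA]
   → D = (-826/85, 402/85)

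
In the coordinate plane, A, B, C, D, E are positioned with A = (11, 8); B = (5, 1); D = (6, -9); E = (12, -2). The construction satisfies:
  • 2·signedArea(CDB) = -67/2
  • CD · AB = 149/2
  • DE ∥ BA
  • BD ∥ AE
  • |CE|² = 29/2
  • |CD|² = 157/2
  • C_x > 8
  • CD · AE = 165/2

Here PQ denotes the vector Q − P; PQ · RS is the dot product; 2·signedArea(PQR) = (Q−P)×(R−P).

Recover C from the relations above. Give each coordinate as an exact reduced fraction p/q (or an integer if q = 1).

C = (17/2, -1/2)

1. C_x = 17/2  [2·signedArea(CDB) = -67/2 ∩ CD · AB = 149/2]
2. C_y = -1/2  [2·signedArea(CDB) = -67/2 ∩ CD · AB = 149/2]
   → C = (17/2, -1/2)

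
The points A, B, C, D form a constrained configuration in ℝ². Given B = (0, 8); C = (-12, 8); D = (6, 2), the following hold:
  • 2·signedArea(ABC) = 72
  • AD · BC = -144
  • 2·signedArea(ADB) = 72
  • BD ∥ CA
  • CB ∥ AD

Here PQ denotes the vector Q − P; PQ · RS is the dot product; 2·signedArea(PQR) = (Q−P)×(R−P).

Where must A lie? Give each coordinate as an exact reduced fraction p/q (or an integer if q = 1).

A = (-6, 2)

1. A_x = -6  [CB ∥ AD ∩ BD ∥ CA]
2. A_y = 2  [CB ∥ AD ∩ BD ∥ CA]
   → A = (-6, 2)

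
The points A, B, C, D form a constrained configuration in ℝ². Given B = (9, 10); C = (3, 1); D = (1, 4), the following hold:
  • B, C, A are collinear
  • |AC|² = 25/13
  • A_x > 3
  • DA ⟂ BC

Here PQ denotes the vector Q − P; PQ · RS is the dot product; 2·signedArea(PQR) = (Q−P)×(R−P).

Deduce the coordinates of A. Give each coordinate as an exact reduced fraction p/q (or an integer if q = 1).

A = (49/13, 28/13)

1. A_x = 49/13  [B, C, A are collinear ∩ DA ⟂ BC]
2. A_y = 28/13  [B, C, A are collinear ∩ DA ⟂ BC]
   → A = (49/13, 28/13)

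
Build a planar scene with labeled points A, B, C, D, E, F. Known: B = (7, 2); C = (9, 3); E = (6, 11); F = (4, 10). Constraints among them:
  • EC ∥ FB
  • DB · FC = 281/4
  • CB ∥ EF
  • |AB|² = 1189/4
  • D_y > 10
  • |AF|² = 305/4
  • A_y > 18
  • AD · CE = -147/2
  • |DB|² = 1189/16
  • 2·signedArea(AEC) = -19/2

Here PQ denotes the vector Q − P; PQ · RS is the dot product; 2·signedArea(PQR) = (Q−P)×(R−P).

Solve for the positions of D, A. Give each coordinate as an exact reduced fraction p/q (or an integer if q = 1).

1. D_x = 9/2  [line -5·x + 7·y + -197/4 = 0 ∩ |DB|² = 1189/16]
2. D_y = 41/4  [line -5·x + 7·y + -197/4 = 0 ∩ |DB|² = 1189/16]
   → D = (9/2, 41/4)
3. A_x = 2  [2·signedArea(AEC) = -19/2 ∩ AD · CE = -147/2]
4. A_y = 37/2  [2·signedArea(AEC) = -19/2 ∩ AD · CE = -147/2]
   → A = (2, 37/2)

A = (2, 37/2)
D = (9/2, 41/4)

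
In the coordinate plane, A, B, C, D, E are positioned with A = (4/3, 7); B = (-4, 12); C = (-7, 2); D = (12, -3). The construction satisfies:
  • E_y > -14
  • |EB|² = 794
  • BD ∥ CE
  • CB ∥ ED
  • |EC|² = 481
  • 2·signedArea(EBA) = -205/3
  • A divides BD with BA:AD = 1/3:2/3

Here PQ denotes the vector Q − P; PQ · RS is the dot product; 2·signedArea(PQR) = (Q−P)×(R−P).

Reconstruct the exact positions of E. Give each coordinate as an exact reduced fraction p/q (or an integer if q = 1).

E = (9, -13)

1. E_x = 9  [CB ∥ ED ∩ BD ∥ CE]
2. E_y = -13  [CB ∥ ED ∩ BD ∥ CE]
   → E = (9, -13)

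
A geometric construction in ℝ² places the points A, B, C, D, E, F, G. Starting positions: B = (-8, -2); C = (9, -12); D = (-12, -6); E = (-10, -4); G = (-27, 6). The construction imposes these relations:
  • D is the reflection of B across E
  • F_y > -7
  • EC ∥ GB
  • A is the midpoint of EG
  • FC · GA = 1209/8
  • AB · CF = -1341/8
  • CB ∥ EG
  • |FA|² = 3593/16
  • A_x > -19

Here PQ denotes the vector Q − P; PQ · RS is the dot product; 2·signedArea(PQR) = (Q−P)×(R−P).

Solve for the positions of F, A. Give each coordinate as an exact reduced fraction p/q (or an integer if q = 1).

A = (-37/2, 1)
F = (-21/4, -6)

1. A_x = -37/2  [A is the midpoint of EG]
2. A_y = 1  [A is the midpoint of EG]
   → A = (-37/2, 1)
3. F_x = -21/4  [FC · GA = 1209/8 ∩ AB · CF = -1341/8]
4. F_y = -6  [FC · GA = 1209/8 ∩ AB · CF = -1341/8]
   → F = (-21/4, -6)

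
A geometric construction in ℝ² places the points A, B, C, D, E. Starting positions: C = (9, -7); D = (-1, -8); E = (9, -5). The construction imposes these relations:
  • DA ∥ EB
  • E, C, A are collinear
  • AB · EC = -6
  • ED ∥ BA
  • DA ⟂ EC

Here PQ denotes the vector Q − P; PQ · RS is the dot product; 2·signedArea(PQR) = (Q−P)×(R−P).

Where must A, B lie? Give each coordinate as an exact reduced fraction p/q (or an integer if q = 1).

1. A_x = 9  [E, C, A are collinear ∩ DA ⟂ EC]
2. A_y = -8  [E, C, A are collinear ∩ DA ⟂ EC]
   → A = (9, -8)
3. B_x = 19  [ED ∥ BA ∩ DA ∥ EB]
4. B_y = -5  [ED ∥ BA ∩ DA ∥ EB]
   → B = (19, -5)

A = (9, -8)
B = (19, -5)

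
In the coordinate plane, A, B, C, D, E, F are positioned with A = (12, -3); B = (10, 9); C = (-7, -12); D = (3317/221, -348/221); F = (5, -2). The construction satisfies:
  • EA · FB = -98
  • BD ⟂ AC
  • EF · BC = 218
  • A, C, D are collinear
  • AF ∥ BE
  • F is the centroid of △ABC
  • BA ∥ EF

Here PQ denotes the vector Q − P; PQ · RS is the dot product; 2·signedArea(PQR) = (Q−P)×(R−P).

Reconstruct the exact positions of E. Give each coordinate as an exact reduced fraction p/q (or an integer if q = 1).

E = (3, 10)

1. E_x = 3  [BA ∥ EF ∩ AF ∥ BE]
2. E_y = 10  [BA ∥ EF ∩ AF ∥ BE]
   → E = (3, 10)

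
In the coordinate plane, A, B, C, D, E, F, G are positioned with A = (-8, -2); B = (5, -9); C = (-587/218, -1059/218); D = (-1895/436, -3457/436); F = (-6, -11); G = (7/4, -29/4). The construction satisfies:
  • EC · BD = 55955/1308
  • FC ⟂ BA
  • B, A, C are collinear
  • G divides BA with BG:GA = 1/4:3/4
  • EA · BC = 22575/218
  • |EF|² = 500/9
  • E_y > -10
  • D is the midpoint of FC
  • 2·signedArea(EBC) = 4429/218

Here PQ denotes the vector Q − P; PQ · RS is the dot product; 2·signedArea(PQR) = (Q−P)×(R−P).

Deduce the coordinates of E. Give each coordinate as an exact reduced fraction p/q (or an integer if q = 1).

1. E_x = 4/3  [EC · BD = 55955/1308 ∩ 2·signedArea(EBC) = 4429/218]
2. E_y = -29/3  [EC · BD = 55955/1308 ∩ 2·signedArea(EBC) = 4429/218]
   → E = (4/3, -29/3)

E = (4/3, -29/3)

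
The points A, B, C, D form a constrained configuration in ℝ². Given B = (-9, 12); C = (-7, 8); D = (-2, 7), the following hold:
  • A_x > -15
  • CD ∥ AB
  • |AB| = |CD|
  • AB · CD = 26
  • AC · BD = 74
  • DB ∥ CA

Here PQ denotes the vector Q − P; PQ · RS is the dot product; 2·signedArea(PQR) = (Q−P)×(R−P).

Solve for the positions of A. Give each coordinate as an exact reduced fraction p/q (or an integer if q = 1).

1. A_x = -14  [CD ∥ AB ∩ DB ∥ CA]
2. A_y = 13  [CD ∥ AB ∩ DB ∥ CA]
   → A = (-14, 13)

A = (-14, 13)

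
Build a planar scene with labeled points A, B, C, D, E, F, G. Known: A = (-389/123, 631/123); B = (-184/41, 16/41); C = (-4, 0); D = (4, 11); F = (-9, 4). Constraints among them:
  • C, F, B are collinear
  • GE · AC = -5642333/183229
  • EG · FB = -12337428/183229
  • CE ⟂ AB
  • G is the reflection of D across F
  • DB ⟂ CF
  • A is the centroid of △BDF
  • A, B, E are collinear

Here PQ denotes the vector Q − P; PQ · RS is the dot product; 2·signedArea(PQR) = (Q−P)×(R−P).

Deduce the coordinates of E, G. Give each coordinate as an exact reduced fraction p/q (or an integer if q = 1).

1. E_x = -834358/183229  [A, B, E are collinear ∩ CE ⟂ AB]
2. E_y = 28362/183229  [A, B, E are collinear ∩ CE ⟂ AB]
   → E = (-834358/183229, 28362/183229)
3. G_x = -22  [G is the reflection of D across F]
4. G_y = -3  [G is the reflection of D across F]
   → G = (-22, -3)

E = (-834358/183229, 28362/183229)
G = (-22, -3)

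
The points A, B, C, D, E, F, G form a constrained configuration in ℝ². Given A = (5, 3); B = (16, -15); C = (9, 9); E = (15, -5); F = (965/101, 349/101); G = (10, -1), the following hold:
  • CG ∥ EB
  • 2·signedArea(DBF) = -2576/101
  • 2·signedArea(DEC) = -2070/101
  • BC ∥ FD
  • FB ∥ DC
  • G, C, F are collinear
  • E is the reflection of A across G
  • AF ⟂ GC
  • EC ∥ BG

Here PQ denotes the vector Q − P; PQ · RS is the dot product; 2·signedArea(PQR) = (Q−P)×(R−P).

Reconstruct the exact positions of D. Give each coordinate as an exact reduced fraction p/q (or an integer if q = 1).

1. D_x = 258/101  [FB ∥ DC ∩ BC ∥ FD]
2. D_y = 2773/101  [FB ∥ DC ∩ BC ∥ FD]
   → D = (258/101, 2773/101)

D = (258/101, 2773/101)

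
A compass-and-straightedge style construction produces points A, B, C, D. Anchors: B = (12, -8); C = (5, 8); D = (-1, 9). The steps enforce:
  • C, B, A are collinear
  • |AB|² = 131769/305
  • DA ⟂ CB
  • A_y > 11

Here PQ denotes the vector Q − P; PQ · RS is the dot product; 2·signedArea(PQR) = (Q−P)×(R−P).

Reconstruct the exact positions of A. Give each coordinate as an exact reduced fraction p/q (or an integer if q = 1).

A = (1119/305, 3368/305)

1. A_x = 1119/305  [C, B, A are collinear ∩ DA ⟂ CB]
2. A_y = 3368/305  [C, B, A are collinear ∩ DA ⟂ CB]
   → A = (1119/305, 3368/305)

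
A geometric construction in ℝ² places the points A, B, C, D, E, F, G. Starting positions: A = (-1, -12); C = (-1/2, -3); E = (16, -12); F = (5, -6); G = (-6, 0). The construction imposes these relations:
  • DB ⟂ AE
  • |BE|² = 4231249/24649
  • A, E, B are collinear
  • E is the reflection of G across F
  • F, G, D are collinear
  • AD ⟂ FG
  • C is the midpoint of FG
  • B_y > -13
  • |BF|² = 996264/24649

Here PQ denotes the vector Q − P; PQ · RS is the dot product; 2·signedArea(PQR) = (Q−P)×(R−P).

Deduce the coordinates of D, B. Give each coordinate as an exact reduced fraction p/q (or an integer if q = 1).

1. D_x = 455/157  [F, G, D are collinear ∩ AD ⟂ FG]
2. D_y = -762/157  [F, G, D are collinear ∩ AD ⟂ FG]
   → D = (455/157, -762/157)
3. B_x = 455/157  [A, E, B are collinear ∩ DB ⟂ AE]
4. B_y = -12  [A, E, B are collinear ∩ DB ⟂ AE]
   → B = (455/157, -12)

B = (455/157, -12)
D = (455/157, -762/157)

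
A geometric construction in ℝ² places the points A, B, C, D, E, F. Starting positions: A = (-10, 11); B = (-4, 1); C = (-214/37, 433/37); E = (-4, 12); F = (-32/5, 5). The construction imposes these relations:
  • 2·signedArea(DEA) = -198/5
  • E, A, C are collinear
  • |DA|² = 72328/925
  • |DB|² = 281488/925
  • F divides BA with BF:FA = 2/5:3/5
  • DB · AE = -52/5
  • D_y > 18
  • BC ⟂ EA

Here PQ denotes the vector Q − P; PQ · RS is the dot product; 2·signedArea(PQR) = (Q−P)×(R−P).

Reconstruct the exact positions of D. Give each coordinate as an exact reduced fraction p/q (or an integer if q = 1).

D = (-956/185, 681/37)

1. D_x = -956/185  [DB · AE = -52/5 ∩ 2·signedArea(DEA) = -198/5]
2. D_y = 681/37  [DB · AE = -52/5 ∩ 2·signedArea(DEA) = -198/5]
   → D = (-956/185, 681/37)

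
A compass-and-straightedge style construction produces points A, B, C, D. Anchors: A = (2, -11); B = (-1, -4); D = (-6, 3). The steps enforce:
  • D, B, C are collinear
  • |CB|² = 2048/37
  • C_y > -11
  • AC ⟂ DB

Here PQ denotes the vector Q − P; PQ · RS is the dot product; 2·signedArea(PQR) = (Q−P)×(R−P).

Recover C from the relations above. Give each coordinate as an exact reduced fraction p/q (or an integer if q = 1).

1. C_x = 123/37  [D, B, C are collinear ∩ AC ⟂ DB]
2. C_y = -372/37  [D, B, C are collinear ∩ AC ⟂ DB]
   → C = (123/37, -372/37)

C = (123/37, -372/37)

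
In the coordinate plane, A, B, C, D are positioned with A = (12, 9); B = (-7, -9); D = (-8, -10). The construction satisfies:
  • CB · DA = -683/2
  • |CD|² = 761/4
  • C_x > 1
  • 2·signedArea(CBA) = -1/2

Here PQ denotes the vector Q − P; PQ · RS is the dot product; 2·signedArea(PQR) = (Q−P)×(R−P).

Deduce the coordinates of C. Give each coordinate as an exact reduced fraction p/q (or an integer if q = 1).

1. C_x = 2  [CB · DA = -683/2 ∩ 2·signedArea(CBA) = -1/2]
2. C_y = -1/2  [CB · DA = -683/2 ∩ 2·signedArea(CBA) = -1/2]
   → C = (2, -1/2)

C = (2, -1/2)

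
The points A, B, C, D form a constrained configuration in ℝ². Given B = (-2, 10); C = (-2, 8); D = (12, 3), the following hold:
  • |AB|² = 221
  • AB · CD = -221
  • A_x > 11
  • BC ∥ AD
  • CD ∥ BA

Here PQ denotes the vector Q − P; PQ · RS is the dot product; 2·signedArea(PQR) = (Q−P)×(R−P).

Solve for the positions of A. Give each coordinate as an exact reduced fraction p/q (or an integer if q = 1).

1. A_x = 12  [BC ∥ AD ∩ CD ∥ BA]
2. A_y = 5  [BC ∥ AD ∩ CD ∥ BA]
   → A = (12, 5)

A = (12, 5)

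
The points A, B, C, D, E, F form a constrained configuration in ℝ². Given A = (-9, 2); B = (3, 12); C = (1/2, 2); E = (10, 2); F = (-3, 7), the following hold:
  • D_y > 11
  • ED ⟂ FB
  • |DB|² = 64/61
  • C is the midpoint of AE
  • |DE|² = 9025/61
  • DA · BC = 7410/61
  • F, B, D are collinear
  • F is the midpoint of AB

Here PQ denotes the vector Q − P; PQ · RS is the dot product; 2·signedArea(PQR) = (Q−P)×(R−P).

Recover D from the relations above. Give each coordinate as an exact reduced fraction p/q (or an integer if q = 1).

1. D_x = 135/61  [F, B, D are collinear ∩ ED ⟂ FB]
2. D_y = 692/61  [F, B, D are collinear ∩ ED ⟂ FB]
   → D = (135/61, 692/61)

D = (135/61, 692/61)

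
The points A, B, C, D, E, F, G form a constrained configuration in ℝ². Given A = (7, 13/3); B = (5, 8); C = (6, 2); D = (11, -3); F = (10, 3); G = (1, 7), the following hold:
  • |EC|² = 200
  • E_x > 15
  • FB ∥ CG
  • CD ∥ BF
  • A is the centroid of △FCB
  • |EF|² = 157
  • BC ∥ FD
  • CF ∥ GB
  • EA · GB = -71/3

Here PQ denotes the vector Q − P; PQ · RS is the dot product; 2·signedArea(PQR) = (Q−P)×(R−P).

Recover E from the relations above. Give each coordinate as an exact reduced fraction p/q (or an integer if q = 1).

1. E_x = 16  [line -4·x + -1·y + 56 = 0 ∩ |EF|² = 157]
2. E_y = -8  [line -4·x + -1·y + 56 = 0 ∩ |EF|² = 157]
   → E = (16, -8)

E = (16, -8)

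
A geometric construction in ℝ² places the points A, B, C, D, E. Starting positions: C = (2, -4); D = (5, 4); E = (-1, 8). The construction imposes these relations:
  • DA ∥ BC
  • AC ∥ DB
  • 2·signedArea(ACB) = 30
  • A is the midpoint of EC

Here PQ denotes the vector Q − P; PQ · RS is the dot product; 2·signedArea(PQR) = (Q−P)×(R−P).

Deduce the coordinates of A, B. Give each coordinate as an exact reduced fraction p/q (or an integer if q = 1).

1. A_x = 1/2  [A is the midpoint of EC]
2. A_y = 2  [A is the midpoint of EC]
   → A = (1/2, 2)
3. B_x = 13/2  [DA ∥ BC ∩ AC ∥ DB]
4. B_y = -2  [DA ∥ BC ∩ AC ∥ DB]
   → B = (13/2, -2)

A = (1/2, 2)
B = (13/2, -2)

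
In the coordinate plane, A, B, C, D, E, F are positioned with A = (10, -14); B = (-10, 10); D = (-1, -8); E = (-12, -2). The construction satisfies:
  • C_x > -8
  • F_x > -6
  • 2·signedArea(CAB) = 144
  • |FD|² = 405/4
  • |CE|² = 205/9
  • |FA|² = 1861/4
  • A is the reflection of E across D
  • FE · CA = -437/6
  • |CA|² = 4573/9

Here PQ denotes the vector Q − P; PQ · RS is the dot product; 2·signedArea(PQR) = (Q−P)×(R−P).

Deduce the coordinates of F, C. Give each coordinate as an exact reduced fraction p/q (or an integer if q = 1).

C = (-23/3, 0)
F = (-11/2, 1)

1. C_x = -23/3  [line -24·x + -20·y + -184 = 0 ∩ |CE|² = 205/9]
2. C_y = 0  [line -24·x + -20·y + -184 = 0 ∩ |CE|² = 205/9]
   → C = (-23/3, 0)
3. F_x = -11/2  [line -53/3·x + 14·y + -667/6 = 0 ∩ |FD|² = 405/4]
4. F_y = 1  [line -53/3·x + 14·y + -667/6 = 0 ∩ |FD|² = 405/4]
   → F = (-11/2, 1)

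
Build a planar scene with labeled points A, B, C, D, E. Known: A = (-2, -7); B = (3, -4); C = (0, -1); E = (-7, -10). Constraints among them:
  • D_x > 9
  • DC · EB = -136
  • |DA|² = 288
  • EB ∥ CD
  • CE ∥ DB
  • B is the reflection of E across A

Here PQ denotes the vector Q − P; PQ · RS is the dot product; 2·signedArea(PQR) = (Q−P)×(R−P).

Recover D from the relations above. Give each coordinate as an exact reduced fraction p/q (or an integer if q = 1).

D = (10, 5)

1. D_x = 10  [CE ∥ DB ∩ EB ∥ CD]
2. D_y = 5  [CE ∥ DB ∩ EB ∥ CD]
   → D = (10, 5)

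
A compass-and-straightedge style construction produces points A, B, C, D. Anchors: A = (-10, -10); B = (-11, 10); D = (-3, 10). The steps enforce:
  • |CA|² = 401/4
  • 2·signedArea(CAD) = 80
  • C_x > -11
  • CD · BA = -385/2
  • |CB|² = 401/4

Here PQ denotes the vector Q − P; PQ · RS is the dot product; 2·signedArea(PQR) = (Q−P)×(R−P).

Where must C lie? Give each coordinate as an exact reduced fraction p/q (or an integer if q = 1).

C = (-21/2, 0)

1. C_x = -21/2  [CD · BA = -385/2 ∩ 2·signedArea(CAD) = 80]
2. C_y = 0  [CD · BA = -385/2 ∩ 2·signedArea(CAD) = 80]
   → C = (-21/2, 0)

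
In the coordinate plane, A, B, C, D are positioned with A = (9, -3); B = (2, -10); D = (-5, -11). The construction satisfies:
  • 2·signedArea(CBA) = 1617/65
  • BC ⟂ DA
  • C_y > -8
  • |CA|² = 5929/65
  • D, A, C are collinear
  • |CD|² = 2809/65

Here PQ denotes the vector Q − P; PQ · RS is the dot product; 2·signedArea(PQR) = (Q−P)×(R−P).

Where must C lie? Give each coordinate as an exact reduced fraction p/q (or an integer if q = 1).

C = (46/65, -503/65)

1. C_x = 46/65  [D, A, C are collinear ∩ BC ⟂ DA]
2. C_y = -503/65  [D, A, C are collinear ∩ BC ⟂ DA]
   → C = (46/65, -503/65)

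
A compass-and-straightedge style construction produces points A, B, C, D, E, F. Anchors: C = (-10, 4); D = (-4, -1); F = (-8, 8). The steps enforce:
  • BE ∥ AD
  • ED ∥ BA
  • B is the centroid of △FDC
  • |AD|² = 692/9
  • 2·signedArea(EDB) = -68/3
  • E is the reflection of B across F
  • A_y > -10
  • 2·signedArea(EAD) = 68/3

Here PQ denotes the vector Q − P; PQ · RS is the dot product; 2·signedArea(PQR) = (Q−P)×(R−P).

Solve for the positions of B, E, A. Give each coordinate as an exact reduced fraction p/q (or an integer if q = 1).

1. B_x = -22/3  [B is the centroid of △FDC]
2. B_y = 11/3  [B is the centroid of △FDC]
   → B = (-22/3, 11/3)
3. E_x = -26/3  [E is the reflection of B across F]
4. E_y = 37/3  [E is the reflection of B across F]
   → E = (-26/3, 37/3)
5. A_x = -8/3  [BE ∥ AD ∩ ED ∥ BA]
6. A_y = -29/3  [BE ∥ AD ∩ ED ∥ BA]
   → A = (-8/3, -29/3)

A = (-8/3, -29/3)
B = (-22/3, 11/3)
E = (-26/3, 37/3)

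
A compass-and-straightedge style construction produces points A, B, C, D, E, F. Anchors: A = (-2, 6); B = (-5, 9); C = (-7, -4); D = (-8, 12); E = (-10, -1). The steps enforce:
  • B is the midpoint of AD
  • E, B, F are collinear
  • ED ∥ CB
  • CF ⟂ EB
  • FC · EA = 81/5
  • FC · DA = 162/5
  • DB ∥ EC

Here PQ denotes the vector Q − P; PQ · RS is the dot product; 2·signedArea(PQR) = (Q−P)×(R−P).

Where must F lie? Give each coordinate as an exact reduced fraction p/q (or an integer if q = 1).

1. F_x = -53/5  [E, B, F are collinear ∩ CF ⟂ EB]
2. F_y = -11/5  [E, B, F are collinear ∩ CF ⟂ EB]
   → F = (-53/5, -11/5)

F = (-53/5, -11/5)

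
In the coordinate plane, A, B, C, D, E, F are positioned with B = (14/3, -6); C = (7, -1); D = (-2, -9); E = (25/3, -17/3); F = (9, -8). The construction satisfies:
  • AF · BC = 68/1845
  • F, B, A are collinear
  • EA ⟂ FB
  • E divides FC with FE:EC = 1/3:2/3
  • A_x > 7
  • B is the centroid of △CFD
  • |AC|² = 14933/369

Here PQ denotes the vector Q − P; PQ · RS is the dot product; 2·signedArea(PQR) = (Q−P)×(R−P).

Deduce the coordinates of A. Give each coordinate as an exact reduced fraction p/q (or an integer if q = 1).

A = (4651/615, -1504/205)

1. A_x = 4651/615  [F, B, A are collinear ∩ EA ⟂ FB]
2. A_y = -1504/205  [F, B, A are collinear ∩ EA ⟂ FB]
   → A = (4651/615, -1504/205)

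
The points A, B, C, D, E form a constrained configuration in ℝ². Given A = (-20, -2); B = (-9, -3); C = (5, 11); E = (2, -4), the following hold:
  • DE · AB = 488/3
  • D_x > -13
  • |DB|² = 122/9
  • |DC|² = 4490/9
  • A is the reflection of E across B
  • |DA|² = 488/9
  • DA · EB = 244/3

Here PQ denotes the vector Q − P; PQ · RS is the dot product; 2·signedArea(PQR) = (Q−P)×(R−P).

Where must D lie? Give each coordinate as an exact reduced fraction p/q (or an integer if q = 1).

1. D_x = -38/3  [line -11·x + 1·y + -410/3 = 0 ∩ |DA|² = 488/9]
2. D_y = -8/3  [line -11·x + 1·y + -410/3 = 0 ∩ |DA|² = 488/9]
   → D = (-38/3, -8/3)

D = (-38/3, -8/3)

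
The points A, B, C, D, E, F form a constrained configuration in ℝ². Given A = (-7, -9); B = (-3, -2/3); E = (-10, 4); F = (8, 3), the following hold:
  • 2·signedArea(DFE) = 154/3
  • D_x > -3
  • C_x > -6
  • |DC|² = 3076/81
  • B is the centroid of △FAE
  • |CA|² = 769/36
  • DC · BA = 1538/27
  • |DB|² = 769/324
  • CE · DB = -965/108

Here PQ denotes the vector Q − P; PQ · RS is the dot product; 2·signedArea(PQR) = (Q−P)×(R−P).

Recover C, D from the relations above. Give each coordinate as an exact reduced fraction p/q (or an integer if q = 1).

1. D_x = -7/3  [line -1·x + -18·y + 32/3 = 0 ∩ |DB|² = 769/324]
2. D_y = 13/18  [line -1·x + -18·y + 32/3 = 0 ∩ |DB|² = 769/324]
   → D = (-7/3, 13/18)
3. C_x = -5  [line 2/3·x + 25/18·y + 1085/108 = 0 ∩ |CA|² = 769/36]
4. C_y = -29/6  [line 2/3·x + 25/18·y + 1085/108 = 0 ∩ |CA|² = 769/36]
   → C = (-5, -29/6)

C = (-5, -29/6)
D = (-7/3, 13/18)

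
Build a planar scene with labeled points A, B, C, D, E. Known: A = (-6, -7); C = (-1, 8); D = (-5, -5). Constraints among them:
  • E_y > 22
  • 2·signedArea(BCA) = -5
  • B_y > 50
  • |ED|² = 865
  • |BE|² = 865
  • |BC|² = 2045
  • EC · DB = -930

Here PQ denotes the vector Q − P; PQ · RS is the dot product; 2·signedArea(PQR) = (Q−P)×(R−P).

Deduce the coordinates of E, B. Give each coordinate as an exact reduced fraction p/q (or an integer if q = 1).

1. B_x = 13  [line 15·x + -5·y + 60 = 0 ∩ |BC|² = 2045]
2. B_y = 51  [line 15·x + -5·y + 60 = 0 ∩ |BC|² = 2045]
   → B = (13, 51)
3. E_x = 4  [line -18·x + -56·y + 1360 = 0 ∩ |ED|² = 865]
4. E_y = 23  [line -18·x + -56·y + 1360 = 0 ∩ |ED|² = 865]
   → E = (4, 23)

B = (13, 51)
E = (4, 23)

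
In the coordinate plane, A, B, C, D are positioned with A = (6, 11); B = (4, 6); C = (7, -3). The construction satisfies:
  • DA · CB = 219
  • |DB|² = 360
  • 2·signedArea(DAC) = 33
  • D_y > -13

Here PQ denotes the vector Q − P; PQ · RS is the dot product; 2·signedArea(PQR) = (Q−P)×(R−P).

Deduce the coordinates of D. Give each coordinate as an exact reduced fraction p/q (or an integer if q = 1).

1. D_x = 10  [DA · CB = 219 ∩ 2·signedArea(DAC) = 33]
2. D_y = -12  [DA · CB = 219 ∩ 2·signedArea(DAC) = 33]
   → D = (10, -12)

D = (10, -12)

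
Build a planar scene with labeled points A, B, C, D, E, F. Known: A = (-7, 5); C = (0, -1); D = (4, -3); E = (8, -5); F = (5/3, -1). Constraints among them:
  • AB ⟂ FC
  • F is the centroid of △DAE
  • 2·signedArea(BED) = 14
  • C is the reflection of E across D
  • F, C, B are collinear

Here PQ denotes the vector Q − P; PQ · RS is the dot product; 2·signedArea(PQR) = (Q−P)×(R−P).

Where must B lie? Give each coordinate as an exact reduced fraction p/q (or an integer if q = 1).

B = (-7, -1)

1. B_x = -7  [F, C, B are collinear ∩ AB ⟂ FC]
2. B_y = -1  [F, C, B are collinear ∩ AB ⟂ FC]
   → B = (-7, -1)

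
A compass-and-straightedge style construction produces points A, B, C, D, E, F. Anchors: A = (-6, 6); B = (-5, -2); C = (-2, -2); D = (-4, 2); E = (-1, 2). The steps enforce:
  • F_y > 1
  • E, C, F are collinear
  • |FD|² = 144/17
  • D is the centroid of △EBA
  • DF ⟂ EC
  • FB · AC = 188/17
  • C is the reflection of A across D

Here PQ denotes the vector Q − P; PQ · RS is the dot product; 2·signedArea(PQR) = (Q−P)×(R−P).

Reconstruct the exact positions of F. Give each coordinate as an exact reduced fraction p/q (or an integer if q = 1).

F = (-20/17, 22/17)

1. F_x = -20/17  [E, C, F are collinear ∩ DF ⟂ EC]
2. F_y = 22/17  [E, C, F are collinear ∩ DF ⟂ EC]
   → F = (-20/17, 22/17)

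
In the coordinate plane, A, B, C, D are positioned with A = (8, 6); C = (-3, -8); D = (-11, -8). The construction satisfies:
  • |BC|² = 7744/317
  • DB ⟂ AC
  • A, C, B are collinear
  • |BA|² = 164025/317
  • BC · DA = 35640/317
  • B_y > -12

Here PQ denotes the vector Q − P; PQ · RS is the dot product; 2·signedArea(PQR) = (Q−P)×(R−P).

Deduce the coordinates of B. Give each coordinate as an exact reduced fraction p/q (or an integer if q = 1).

B = (-1919/317, -3768/317)

1. B_x = -1919/317  [A, C, B are collinear ∩ DB ⟂ AC]
2. B_y = -3768/317  [A, C, B are collinear ∩ DB ⟂ AC]
   → B = (-1919/317, -3768/317)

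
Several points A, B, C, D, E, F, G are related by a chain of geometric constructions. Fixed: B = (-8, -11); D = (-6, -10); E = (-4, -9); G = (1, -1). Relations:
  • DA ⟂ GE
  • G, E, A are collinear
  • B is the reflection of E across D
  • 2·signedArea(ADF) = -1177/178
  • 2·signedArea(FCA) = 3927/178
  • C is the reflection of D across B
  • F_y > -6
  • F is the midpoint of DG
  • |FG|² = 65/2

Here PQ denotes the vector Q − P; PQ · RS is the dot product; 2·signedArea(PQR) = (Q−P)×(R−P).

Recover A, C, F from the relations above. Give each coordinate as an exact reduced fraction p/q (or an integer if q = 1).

A = (-446/89, -945/89)
C = (-10, -12)
F = (-5/2, -11/2)

1. A_x = -446/89  [G, E, A are collinear ∩ DA ⟂ GE]
2. A_y = -945/89  [G, E, A are collinear ∩ DA ⟂ GE]
   → A = (-446/89, -945/89)
3. C_x = -10  [C is the reflection of D across B]
4. C_y = -12  [C is the reflection of D across B]
   → C = (-10, -12)
5. F_x = -5/2  [F is the midpoint of DG]
6. F_y = -11/2  [F is the midpoint of DG]
   → F = (-5/2, -11/2)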